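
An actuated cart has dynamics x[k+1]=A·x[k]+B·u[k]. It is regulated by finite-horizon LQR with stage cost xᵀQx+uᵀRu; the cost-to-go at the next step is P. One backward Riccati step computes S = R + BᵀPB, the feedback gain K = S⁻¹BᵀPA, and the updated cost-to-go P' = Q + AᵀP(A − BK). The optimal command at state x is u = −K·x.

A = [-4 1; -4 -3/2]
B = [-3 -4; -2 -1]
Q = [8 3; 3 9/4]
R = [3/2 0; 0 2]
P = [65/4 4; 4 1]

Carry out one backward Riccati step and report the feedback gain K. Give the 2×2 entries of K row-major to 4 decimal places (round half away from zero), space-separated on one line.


BᵀP = [-56.7500 -14.0000; -69.0000 -17.0000]
S = R + BᵀPB = [3/2 0; 0 2] + [198.2500 241.0000; 241.0000 293.0000] = [199.7500 241.0000; 241.0000 295.0000]
BᵀPA = [283.0000 -35.7500; 344.0000 -43.5000]
K = S⁻¹·BᵀPA = [0.6874 -0.0742; 0.6046 -0.0868]
A−BK = [0.4803 0.4301; -2.0207 -1.7353]
AᵀP(A−BK) = [1.5072 -0.1284; -0.1284 0.0698]
P' = Q + AᵀP(A−BK) = [9.5072 2.8716; 2.8716 2.3198]
tr(P') = 11.8270

0.6874 -0.0742 0.6046 -0.0868


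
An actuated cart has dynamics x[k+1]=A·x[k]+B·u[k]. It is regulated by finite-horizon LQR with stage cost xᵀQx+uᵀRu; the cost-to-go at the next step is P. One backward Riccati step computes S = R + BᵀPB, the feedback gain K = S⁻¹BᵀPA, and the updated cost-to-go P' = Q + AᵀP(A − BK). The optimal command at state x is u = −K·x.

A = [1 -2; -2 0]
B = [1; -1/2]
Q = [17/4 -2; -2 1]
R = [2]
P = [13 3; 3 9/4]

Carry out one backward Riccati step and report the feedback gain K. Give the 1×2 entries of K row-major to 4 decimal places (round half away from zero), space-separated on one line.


0.6169 -1.8308

BᵀP = [11.5000 1.8750]
S = R + BᵀPB = [2] + [10.5625] = [12.5625]
BᵀPA = [7.7500 -23.0000]
K = S⁻¹·BᵀPA = [0.6169 -1.8308]
A−BK = [0.3831 -0.1692; -1.6915 -0.9154]
AᵀP(A−BK) = [5.2189 0.1891; 0.1891 9.8905]
P' = Q + AᵀP(A−BK) = [9.4689 -1.8109; -1.8109 10.8905]
tr(P') = 20.3595


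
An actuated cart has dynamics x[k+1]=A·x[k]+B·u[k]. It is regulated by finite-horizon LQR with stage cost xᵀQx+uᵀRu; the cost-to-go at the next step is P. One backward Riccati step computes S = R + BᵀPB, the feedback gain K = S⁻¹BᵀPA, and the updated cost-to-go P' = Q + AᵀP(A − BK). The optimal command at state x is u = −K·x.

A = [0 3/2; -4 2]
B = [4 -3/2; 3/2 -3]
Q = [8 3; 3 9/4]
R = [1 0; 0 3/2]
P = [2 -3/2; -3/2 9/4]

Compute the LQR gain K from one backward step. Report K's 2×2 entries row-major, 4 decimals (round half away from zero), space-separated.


0.5774 0.1488 1.4457 -0.5207

BᵀP = [5.7500 -2.6250; 1.5000 -4.5000]
S = R + BᵀPB = [1 0; 0 3/2] + [19.0625 -0.7500; -0.7500 11.2500] = [20.0625 -0.7500; -0.7500 12.7500]
BᵀPA = [10.5000 3.3750; 18.0000 -6.7500]
K = S⁻¹·BᵀPA = [0.5774 0.1488; 1.4457 -0.5207]
A−BK = [-0.1410 0.1240; -0.5289 0.2149]
AᵀP(A−BK) = [3.9140 -1.1901; -1.1901 0.4835]
P' = Q + AᵀP(A−BK) = [11.9140 1.8099; 1.8099 2.7335]
tr(P') = 14.6475


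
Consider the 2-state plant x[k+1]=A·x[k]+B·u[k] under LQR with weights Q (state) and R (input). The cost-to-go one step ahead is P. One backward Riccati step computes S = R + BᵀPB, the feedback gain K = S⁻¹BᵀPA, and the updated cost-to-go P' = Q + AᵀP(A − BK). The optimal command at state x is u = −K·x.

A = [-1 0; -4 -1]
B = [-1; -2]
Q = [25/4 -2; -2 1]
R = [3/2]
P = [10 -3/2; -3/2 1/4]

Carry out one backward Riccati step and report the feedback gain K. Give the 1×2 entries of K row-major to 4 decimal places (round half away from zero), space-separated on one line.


BᵀP = [-7.0000 1.0000]
S = R + BᵀPB = [3/2] + [5.0000] = [6.5000]
BᵀPA = [3.0000 -1.0000]
K = S⁻¹·BᵀPA = [0.4615 -0.1538]
A−BK = [-0.5385 -0.1538; -3.0769 -1.3077]
AᵀP(A−BK) = [0.6154 -0.0385; -0.0385 0.0962]
P' = Q + AᵀP(A−BK) = [6.8654 -2.0385; -2.0385 1.0962]
tr(P') = 7.9615

0.4615 -0.1538


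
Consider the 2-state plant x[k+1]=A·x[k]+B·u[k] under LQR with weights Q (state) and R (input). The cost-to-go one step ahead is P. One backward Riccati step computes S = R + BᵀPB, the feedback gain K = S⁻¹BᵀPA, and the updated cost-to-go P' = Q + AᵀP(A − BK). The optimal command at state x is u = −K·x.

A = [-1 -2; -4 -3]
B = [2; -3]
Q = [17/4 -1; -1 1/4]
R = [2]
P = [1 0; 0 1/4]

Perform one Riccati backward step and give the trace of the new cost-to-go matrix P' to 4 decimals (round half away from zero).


15.2576

BᵀP = [2.0000 -0.7500]
S = R + BᵀPB = [2] + [6.2500] = [8.2500]
BᵀPA = [1.0000 -1.7500]
K = S⁻¹·BᵀPA = [0.1212 -0.2121]
A−BK = [-1.2424 -1.5758; -3.6364 -3.6364]
AᵀP(A−BK) = [4.8788 5.2121; 5.2121 5.8788]
P' = Q + AᵀP(A−BK) = [9.1288 4.2121; 4.2121 6.1288]
tr(P') = 15.2576


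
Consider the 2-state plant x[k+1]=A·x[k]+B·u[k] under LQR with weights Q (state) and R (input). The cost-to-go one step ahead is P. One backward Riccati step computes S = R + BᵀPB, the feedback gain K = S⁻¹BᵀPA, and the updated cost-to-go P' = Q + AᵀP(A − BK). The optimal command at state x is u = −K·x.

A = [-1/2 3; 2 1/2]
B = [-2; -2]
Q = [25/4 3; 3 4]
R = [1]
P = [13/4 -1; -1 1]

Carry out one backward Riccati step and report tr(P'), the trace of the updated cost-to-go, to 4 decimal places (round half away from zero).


24.8313

BᵀP = [-4.5000 0.0000]
S = R + BᵀPB = [1] + [9.0000] = [10.0000]
BᵀPA = [2.2500 -13.5000]
K = S⁻¹·BᵀPA = [0.2250 -1.3500]
A−BK = [-0.0500 0.3000; 2.4500 -2.2000]
AᵀP(A−BK) = [6.3063 -6.5875; -6.5875 8.2750]
P' = Q + AᵀP(A−BK) = [12.5563 -3.5875; -3.5875 12.2750]
tr(P') = 24.8313


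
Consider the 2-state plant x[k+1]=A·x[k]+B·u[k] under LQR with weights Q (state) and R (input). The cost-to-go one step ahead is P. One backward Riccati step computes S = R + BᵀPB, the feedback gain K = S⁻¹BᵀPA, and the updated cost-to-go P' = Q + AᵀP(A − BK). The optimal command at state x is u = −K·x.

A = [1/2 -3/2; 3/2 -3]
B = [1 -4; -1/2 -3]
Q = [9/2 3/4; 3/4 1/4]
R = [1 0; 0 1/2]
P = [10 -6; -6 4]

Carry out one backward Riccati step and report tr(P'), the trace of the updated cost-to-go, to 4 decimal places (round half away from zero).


BᵀP = [13.0000 -8.0000; -22.0000 12.0000]
S = R + BᵀPB = [1 0; 0 1/2] + [17.0000 -28.0000; -28.0000 52.0000] = [18.0000 -28.0000; -28.0000 52.5000]
BᵀPA = [-5.5000 4.5000; 7.0000 -3.0000]
K = S⁻¹·BᵀPA = [-0.5761 0.9457; -0.1739 0.4472]
A−BK = [0.3804 -0.6568; 0.6902 -1.1856]
AᵀP(A−BK) = [0.5489 -0.9293; -0.9293 1.5862]
P' = Q + AᵀP(A−BK) = [5.0489 -0.1793; -0.1793 1.8362]
tr(P') = 6.8851

6.8851


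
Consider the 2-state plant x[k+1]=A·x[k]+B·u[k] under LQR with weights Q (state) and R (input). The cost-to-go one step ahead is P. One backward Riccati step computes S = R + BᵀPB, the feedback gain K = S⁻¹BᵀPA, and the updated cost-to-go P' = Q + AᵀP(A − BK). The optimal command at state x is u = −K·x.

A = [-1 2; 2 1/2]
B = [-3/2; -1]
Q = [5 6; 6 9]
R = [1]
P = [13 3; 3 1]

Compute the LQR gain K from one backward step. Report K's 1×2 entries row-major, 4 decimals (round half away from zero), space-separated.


0.2857 -1.1863

BᵀP = [-22.5000 -5.5000]
S = R + BᵀPB = [1] + [39.2500] = [40.2500]
BᵀPA = [11.5000 -47.7500]
K = S⁻¹·BᵀPA = [0.2857 -1.1863]
A−BK = [-0.5714 0.2205; 2.2857 -0.6863]
AᵀP(A−BK) = [1.7143 -0.8571; -0.8571 1.6025]
P' = Q + AᵀP(A−BK) = [6.7143 5.1429; 5.1429 10.6025]
tr(P') = 17.3168


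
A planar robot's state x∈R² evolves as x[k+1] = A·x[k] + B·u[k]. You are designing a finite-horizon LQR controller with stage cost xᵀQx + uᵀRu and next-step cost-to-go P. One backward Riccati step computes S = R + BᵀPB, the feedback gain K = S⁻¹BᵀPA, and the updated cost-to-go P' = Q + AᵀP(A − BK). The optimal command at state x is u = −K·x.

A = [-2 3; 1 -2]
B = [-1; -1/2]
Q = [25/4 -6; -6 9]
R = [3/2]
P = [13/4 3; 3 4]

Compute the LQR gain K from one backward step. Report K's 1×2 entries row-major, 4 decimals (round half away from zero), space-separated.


0.5143 -0.4857

BᵀP = [-4.7500 -5.0000]
S = R + BᵀPB = [3/2] + [7.2500] = [8.7500]
BᵀPA = [4.5000 -4.2500]
K = S⁻¹·BᵀPA = [0.5143 -0.4857]
A−BK = [-1.4857 2.5143; 1.2571 -2.2429]
AᵀP(A−BK) = [2.6857 -4.3143; -4.3143 7.1857]
P' = Q + AᵀP(A−BK) = [8.9357 -10.3143; -10.3143 16.1857]
tr(P') = 25.1214


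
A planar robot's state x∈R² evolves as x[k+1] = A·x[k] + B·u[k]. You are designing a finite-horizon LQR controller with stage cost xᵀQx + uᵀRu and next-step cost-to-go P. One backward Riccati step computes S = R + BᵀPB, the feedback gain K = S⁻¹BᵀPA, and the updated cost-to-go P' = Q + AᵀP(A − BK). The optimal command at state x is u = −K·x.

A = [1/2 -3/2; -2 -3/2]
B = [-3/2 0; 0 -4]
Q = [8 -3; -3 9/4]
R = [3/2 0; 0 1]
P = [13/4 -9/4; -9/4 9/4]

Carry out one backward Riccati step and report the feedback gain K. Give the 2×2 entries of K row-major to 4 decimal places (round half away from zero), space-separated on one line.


BᵀP = [-4.8750 3.3750; 9.0000 -9.0000]
S = R + BᵀPB = [3/2 0; 0 1] + [7.3125 -13.5000; -13.5000 36.0000] = [8.8125 -13.5000; -13.5000 37.0000]
BᵀPA = [-9.1875 2.2500; 22.5000 0.0000]
K = S⁻¹·BᵀPA = [-0.2516 0.5789; 0.5163 0.2112]
A−BK = [0.1226 -0.6317; 0.0652 -0.6551]
AᵀP(A−BK) = [0.3840 -0.1838; -0.1838 0.9475]
P' = Q + AᵀP(A−BK) = [8.3840 -3.1838; -3.1838 3.1975]
tr(P') = 11.5815

-0.2516 0.5789 0.5163 0.2112


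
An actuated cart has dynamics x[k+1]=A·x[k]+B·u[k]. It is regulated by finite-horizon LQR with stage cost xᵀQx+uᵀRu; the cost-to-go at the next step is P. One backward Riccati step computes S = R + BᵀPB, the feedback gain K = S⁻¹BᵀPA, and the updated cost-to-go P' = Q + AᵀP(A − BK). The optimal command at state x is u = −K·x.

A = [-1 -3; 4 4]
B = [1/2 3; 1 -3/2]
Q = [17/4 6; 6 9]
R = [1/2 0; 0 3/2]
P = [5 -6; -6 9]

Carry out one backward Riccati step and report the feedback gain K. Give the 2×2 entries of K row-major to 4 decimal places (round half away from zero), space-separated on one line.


2.0466 1.5771 -0.9117 -1.3851

BᵀP = [-3.5000 6.0000; 24.0000 -31.5000]
S = R + BᵀPB = [1/2 0; 0 3/2] + [4.2500 -19.5000; -19.5000 119.2500] = [4.7500 -19.5000; -19.5000 120.7500]
BᵀPA = [27.5000 34.5000; -150.0000 -198.0000]
K = S⁻¹·BᵀPA = [2.0466 1.5771; -0.9117 -1.3851]
A−BK = [0.7119 0.3666; 0.5858 0.3453]
AᵀP(A−BK) = [3.9593 3.8700; 3.8700 4.3472]
P' = Q + AᵀP(A−BK) = [8.2093 9.8700; 9.8700 13.3472]
tr(P') = 21.5565


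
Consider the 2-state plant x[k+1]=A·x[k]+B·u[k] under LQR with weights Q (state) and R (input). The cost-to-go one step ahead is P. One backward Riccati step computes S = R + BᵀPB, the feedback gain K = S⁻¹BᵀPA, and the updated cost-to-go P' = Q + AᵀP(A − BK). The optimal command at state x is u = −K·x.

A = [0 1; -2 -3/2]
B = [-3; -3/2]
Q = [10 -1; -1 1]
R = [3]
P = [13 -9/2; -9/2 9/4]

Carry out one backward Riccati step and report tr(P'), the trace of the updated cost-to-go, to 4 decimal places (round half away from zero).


20.1020

BᵀP = [-32.2500 10.1250]
S = R + BᵀPB = [3] + [81.5625] = [84.5625]
BᵀPA = [-20.2500 -47.4375]
K = S⁻¹·BᵀPA = [-0.2395 -0.5610]
A−BK = [-0.7184 -0.6829; -2.3592 -2.3415]
AᵀP(A−BK) = [4.1508 4.3902; 4.3902 4.9512]
P' = Q + AᵀP(A−BK) = [14.1508 3.3902; 3.3902 5.9512]
tr(P') = 20.1020


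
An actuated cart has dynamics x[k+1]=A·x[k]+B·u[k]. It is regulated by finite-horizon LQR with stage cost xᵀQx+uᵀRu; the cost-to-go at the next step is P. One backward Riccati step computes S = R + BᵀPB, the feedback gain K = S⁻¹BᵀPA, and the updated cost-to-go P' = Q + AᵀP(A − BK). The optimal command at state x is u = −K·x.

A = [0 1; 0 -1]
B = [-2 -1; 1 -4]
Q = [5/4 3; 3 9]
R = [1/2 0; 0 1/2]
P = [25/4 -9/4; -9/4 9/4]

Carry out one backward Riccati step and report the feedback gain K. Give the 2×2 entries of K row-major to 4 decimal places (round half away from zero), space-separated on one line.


BᵀP = [-14.7500 6.7500; 2.7500 -6.7500]
S = R + BᵀPB = [1/2 0; 0 1/2] + [36.2500 -12.2500; -12.2500 24.2500] = [36.7500 -12.2500; -12.2500 24.7500]
BᵀPA = [0.0000 -21.5000; 0.0000 9.5000]
K = S⁻¹·BᵀPA = [0.0000 -0.5474; 0.0000 0.1129]
A−BK = [0.0000 0.0181; 0.0000 -0.0010]
AᵀP(A−BK) = [0.0000 0.0000; 0.0000 0.1583]
P' = Q + AᵀP(A−BK) = [1.2500 3.0000; 3.0000 9.1583]
tr(P') = 10.4083

0.0000 -0.5474 0.0000 0.1129


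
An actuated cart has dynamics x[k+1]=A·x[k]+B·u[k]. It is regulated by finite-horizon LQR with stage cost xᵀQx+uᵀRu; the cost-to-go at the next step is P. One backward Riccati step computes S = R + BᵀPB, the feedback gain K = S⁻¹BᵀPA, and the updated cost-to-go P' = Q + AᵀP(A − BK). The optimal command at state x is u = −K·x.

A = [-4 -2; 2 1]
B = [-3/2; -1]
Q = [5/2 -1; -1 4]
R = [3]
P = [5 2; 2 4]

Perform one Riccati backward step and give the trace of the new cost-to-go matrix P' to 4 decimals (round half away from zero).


BᵀP = [-9.5000 -7.0000]
S = R + BᵀPB = [3] + [21.2500] = [24.2500]
BᵀPA = [24.0000 12.0000]
K = S⁻¹·BᵀPA = [0.9897 0.4948]
A−BK = [-2.5155 -1.2577; 2.9897 1.4948]
AᵀP(A−BK) = [40.2474 20.1237; 20.1237 10.0619]
P' = Q + AᵀP(A−BK) = [42.7474 19.1237; 19.1237 14.0619]
tr(P') = 56.8093

56.8093


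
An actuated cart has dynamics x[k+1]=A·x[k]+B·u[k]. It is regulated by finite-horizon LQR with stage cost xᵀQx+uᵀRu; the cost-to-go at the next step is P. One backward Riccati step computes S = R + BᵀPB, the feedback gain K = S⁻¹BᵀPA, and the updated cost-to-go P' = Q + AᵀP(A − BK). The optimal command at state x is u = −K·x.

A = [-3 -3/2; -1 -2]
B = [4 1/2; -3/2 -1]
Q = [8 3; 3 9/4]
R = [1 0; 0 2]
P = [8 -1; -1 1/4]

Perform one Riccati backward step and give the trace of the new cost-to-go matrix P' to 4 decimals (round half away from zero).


12.0404

BᵀP = [33.5000 -4.3750; 5.0000 -0.7500]
S = R + BᵀPB = [1 0; 0 2] + [140.5625 21.1250; 21.1250 3.2500] = [141.5625 21.1250; 21.1250 5.2500]
BᵀPA = [-96.1250 -41.5000; -14.2500 -6.0000]
K = S⁻¹·BᵀPA = [-0.6858 -0.3069; 0.0450 0.0920]
A−BK = [-0.2795 -0.3185; -1.9836 -2.3683]
AᵀP(A−BK) = [0.9741 0.8116; 0.8116 0.8162]
P' = Q + AᵀP(A−BK) = [8.9741 3.8116; 3.8116 3.0662]
tr(P') = 12.0404


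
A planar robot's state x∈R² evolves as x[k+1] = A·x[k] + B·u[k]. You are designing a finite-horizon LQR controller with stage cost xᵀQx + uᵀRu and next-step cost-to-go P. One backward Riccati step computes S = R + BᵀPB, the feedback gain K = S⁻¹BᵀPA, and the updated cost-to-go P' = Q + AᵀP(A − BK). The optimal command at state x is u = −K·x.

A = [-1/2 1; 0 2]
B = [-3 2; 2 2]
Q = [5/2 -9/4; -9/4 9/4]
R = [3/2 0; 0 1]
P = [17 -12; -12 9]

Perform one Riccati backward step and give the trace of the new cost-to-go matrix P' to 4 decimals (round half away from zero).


BᵀP = [-75.0000 54.0000; 10.0000 -6.0000]
S = R + BᵀPB = [3/2 0; 0 1] + [333.0000 -42.0000; -42.0000 8.0000] = [334.5000 -42.0000; -42.0000 9.0000]
BᵀPA = [37.5000 33.0000; -5.0000 -2.0000]
K = S⁻¹·BᵀPA = [0.1023 0.1709; -0.0782 0.5752]
A−BK = [-0.0367 0.3622; -0.0481 0.5078]
AᵀP(A−BK) = [0.0232 -0.0319; -0.0319 0.5114]
P' = Q + AᵀP(A−BK) = [2.5232 -2.2819; -2.2819 2.7614]
tr(P') = 5.2846

5.2846


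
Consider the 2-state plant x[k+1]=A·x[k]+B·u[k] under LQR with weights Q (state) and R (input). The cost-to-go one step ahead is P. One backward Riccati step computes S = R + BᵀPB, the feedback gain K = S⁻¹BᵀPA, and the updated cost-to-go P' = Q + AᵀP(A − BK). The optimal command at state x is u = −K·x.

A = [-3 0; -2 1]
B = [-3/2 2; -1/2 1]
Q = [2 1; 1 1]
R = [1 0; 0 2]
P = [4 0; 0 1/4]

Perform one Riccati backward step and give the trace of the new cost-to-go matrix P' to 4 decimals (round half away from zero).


5.4164

BᵀP = [-6.0000 -0.1250; 8.0000 0.2500]
S = R + BᵀPB = [1 0; 0 2] + [9.0625 -12.1250; -12.1250 16.2500] = [10.0625 -12.1250; -12.1250 18.2500]
BᵀPA = [18.2500 -0.1250; -24.5000 0.2500]
K = S⁻¹·BᵀPA = [0.9829 0.0205; -0.6894 0.0273]
A−BK = [-0.1468 -0.0239; -0.8191 0.9829]
AᵀP(A−BK) = [2.1706 -0.2048; -0.2048 0.2457]
P' = Q + AᵀP(A−BK) = [4.1706 0.7952; 0.7952 1.2457]
tr(P') = 5.4164


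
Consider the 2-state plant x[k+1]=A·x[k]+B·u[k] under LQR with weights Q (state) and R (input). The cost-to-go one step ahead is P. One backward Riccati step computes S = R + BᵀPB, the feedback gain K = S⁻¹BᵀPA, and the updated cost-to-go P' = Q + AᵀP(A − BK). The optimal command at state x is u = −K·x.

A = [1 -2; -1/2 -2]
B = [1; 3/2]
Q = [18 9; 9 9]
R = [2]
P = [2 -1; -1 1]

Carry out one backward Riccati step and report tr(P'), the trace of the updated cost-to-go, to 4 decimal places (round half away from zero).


33.0000

BᵀP = [0.5000 0.5000]
S = R + BᵀPB = [2] + [1.2500] = [3.2500]
BᵀPA = [0.2500 -2.0000]
K = S⁻¹·BᵀPA = [0.0769 -0.6154]
A−BK = [0.9231 -1.3846; -0.6154 -1.0769]
AᵀP(A−BK) = [3.2308 -1.8462; -1.8462 2.7692]
P' = Q + AᵀP(A−BK) = [21.2308 7.1538; 7.1538 11.7692]
tr(P') = 33.0000


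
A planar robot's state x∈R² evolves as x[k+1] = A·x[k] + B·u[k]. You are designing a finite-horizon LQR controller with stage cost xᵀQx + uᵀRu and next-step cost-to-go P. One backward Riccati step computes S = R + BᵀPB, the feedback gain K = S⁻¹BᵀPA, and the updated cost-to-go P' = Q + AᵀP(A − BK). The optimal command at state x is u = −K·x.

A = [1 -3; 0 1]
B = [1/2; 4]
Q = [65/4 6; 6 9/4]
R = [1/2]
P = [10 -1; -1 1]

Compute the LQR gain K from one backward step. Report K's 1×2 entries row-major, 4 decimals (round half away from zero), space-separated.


0.0667 0.0333

BᵀP = [1.0000 3.5000]
S = R + BᵀPB = [1/2] + [14.5000] = [15.0000]
BᵀPA = [1.0000 0.5000]
K = S⁻¹·BᵀPA = [0.0667 0.0333]
A−BK = [0.9667 -3.0167; -0.2667 0.8667]
AᵀP(A−BK) = [9.9333 -31.0333; -31.0333 96.9833]
P' = Q + AᵀP(A−BK) = [26.1833 -25.0333; -25.0333 99.2333]
tr(P') = 125.4167


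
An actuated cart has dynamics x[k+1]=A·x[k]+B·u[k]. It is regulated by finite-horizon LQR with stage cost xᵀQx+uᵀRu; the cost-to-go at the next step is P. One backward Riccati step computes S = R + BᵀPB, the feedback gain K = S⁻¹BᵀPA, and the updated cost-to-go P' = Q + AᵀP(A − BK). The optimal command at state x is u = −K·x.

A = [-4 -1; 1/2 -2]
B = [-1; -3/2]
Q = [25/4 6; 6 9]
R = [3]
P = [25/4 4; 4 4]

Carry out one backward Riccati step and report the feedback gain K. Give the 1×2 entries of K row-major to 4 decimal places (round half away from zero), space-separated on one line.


BᵀP = [-12.2500 -10.0000]
S = R + BᵀPB = [3] + [27.2500] = [30.2500]
BᵀPA = [44.0000 32.2500]
K = S⁻¹·BᵀPA = [1.4545 1.0661]
A−BK = [-2.5455 0.0661; 2.6818 -0.4008]
AᵀP(A−BK) = [21.0000 4.0909; 4.0909 3.8678]
P' = Q + AᵀP(A−BK) = [27.2500 10.0909; 10.0909 12.8678]
tr(P') = 40.1178

1.4545 1.0661


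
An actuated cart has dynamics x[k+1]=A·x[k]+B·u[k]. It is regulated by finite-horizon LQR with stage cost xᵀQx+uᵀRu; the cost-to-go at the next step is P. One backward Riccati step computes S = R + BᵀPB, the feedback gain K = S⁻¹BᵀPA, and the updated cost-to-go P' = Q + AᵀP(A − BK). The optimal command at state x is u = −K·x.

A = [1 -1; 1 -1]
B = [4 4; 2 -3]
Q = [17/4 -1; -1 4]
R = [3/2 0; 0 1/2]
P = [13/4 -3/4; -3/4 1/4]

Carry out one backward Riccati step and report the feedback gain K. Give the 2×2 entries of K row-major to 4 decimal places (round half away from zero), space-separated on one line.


BᵀP = [11.5000 -2.5000; 15.2500 -3.7500]
S = R + BᵀPB = [3/2 0; 0 1/2] + [41.0000 53.5000; 53.5000 72.2500] = [42.5000 53.5000; 53.5000 72.7500]
BᵀPA = [9.0000 -9.0000; 11.5000 -11.5000]
K = S⁻¹·BᵀPA = [0.1720 -0.1720; 0.0316 -0.0316]
A−BK = [0.1856 -0.1856; 0.7507 -0.7507]
AᵀP(A−BK) = [0.0887 -0.0887; -0.0887 0.0887]
P' = Q + AᵀP(A−BK) = [4.3387 -1.0887; -1.0887 4.0887]
tr(P') = 8.4275

0.1720 -0.1720 0.0316 -0.0316


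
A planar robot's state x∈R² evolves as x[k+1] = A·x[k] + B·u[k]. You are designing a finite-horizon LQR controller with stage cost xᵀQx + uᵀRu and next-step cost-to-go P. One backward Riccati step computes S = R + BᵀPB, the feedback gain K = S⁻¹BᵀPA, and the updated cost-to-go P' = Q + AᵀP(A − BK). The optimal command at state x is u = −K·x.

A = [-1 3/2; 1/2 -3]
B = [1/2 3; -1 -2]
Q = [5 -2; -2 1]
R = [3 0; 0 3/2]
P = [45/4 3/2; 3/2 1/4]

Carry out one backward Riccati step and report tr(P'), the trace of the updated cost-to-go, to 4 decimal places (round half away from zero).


BᵀP = [4.1250 0.5000; 30.7500 4.0000]
S = R + BᵀPB = [3 0; 0 3/2] + [1.5625 11.3750; 11.3750 84.2500] = [4.5625 11.3750; 11.3750 85.7500]
BᵀPA = [-3.8750 4.6875; -28.7500 34.1250]
K = S⁻¹·BᵀPA = [-0.0201 0.0526; -0.3326 0.3910]
A−BK = [0.0079 0.3008; -0.1853 -2.1654]
AᵀP(A−BK) = [0.1721 -0.1805; -0.1805 0.4737]
P' = Q + AᵀP(A−BK) = [5.1721 -2.1805; -2.1805 1.4737]
tr(P') = 6.6457

6.6457


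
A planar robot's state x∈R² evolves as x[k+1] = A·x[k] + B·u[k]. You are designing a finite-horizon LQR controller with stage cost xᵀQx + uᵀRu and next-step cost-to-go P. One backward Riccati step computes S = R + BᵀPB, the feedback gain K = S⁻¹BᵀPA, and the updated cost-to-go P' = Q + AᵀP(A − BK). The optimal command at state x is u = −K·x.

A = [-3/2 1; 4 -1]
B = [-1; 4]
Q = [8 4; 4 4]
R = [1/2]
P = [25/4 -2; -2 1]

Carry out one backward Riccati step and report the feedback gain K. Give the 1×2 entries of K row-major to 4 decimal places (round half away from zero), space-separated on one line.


BᵀP = [-14.2500 6.0000]
S = R + BᵀPB = [1/2] + [38.2500] = [38.7500]
BᵀPA = [45.3750 -20.2500]
K = S⁻¹·BᵀPA = [1.1710 -0.5226]
A−BK = [-0.3290 0.4774; -0.6839 1.0903]
AᵀP(A−BK) = [0.9298 -0.6629; -0.6629 0.6677]
P' = Q + AᵀP(A−BK) = [8.9298 3.3371; 3.3371 4.6677]
tr(P') = 13.5976

1.1710 -0.5226


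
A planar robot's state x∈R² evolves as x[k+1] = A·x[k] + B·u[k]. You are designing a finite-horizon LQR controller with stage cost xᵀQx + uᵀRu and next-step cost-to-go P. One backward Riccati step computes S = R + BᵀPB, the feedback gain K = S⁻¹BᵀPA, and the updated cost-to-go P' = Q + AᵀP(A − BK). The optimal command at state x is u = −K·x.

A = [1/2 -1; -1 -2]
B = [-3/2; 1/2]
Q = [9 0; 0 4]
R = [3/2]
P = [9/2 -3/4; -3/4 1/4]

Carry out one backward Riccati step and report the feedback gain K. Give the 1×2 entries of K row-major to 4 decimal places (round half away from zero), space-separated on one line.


-0.3756 0.3610

BᵀP = [-7.1250 1.2500]
S = R + BᵀPB = [3/2] + [11.3125] = [12.8125]
BᵀPA = [-4.8125 4.6250]
K = S⁻¹·BᵀPA = [-0.3756 0.3610]
A−BK = [-0.0634 -0.4585; -0.8122 -2.1805]
AᵀP(A−BK) = [0.3174 -0.0128; -0.0128 0.8305]
P' = Q + AᵀP(A−BK) = [9.3174 -0.0128; -0.0128 4.8305]
tr(P') = 14.1479


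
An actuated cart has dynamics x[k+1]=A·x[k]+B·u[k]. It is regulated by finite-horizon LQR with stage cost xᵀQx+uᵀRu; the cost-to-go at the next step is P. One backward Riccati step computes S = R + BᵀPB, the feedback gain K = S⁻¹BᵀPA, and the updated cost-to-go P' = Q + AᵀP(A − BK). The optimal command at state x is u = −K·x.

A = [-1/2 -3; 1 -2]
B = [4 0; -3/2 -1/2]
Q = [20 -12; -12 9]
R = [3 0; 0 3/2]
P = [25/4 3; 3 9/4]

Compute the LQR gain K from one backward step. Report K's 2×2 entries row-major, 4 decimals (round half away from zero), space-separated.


BᵀP = [20.5000 8.6250; -1.5000 -1.1250]
S = R + BᵀPB = [3 0; 0 3/2] + [69.0625 -4.3125; -4.3125 0.5625] = [72.0625 -4.3125; -4.3125 2.0625]
BᵀPA = [-1.6250 -78.7500; -0.3750 6.7500]
K = S⁻¹·BᵀPA = [-0.0382 -1.0252; -0.2617 1.1291]
A−BK = [-0.3472 1.1009; 0.8118 -2.9733]
AᵀP(A−BK) = [0.6523 -2.3676; -2.3676 12.8917]
P' = Q + AᵀP(A−BK) = [20.6523 -14.3676; -14.3676 21.8917]
tr(P') = 42.5439

-0.0382 -1.0252 -0.2617 1.1291


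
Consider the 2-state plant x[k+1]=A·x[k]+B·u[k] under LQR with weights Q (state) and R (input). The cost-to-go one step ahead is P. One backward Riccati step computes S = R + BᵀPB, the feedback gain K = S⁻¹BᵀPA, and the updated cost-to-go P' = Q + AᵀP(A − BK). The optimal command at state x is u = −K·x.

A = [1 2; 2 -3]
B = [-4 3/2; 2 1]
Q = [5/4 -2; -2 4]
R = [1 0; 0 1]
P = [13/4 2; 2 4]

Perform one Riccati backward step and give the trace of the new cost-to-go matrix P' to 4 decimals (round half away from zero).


BᵀP = [-9.0000 0.0000; 6.8750 7.0000]
S = R + BᵀPB = [1 0; 0 1] + [36.0000 -13.5000; -13.5000 17.3125] = [37.0000 -13.5000; -13.5000 18.3125]
BᵀPA = [-9.0000 -18.0000; 20.8750 -7.2500]
K = S⁻¹·BᵀPA = [0.2362 -0.8631; 1.3141 -1.0322]
A−BK = [-0.0262 0.0959; 0.2135 -0.2416]
AᵀP(A−BK) = [1.9447 -1.7211; -1.7211 1.9811]
P' = Q + AᵀP(A−BK) = [3.1947 -3.7211; -3.7211 5.9811]
tr(P') = 9.1758

9.1758


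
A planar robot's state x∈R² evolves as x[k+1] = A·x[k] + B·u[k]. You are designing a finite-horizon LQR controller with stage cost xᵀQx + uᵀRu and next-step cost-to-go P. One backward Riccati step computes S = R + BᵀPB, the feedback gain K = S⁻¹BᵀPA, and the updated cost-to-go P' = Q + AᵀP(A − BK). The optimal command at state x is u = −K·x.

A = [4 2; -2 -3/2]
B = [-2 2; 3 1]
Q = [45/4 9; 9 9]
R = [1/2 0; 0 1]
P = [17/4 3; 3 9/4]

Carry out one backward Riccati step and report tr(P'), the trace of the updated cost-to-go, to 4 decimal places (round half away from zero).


21.7980

BᵀP = [0.5000 0.7500; 11.5000 8.2500]
S = R + BᵀPB = [1/2 0; 0 1] + [1.2500 1.7500; 1.7500 31.2500] = [1.7500 1.7500; 1.7500 32.2500]
BᵀPA = [0.5000 -0.1250; 29.5000 10.6250]
K = S⁻¹·BᵀPA = [-0.6651 -0.4239; 0.9508 0.3525]
A−BK = [0.7681 0.4473; -0.9555 -0.5808]
AᵀP(A−BK) = [1.2834 0.5644; 0.5644 0.2646]
P' = Q + AᵀP(A−BK) = [12.5334 9.5644; 9.5644 9.2646]
tr(P') = 21.7980


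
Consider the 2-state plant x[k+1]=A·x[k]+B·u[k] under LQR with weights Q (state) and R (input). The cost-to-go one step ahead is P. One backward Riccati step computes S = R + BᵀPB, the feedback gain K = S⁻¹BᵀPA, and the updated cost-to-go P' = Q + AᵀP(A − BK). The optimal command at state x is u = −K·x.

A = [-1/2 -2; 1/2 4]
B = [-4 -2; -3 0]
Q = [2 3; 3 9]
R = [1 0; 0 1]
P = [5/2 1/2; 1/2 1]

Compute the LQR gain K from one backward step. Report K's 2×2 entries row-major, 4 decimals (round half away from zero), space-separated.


-0.0670 -0.6863 0.3219 1.9804

BᵀP = [-11.5000 -5.0000; -5.0000 -1.0000]
S = R + BᵀPB = [1 0; 0 1] + [61.0000 23.0000; 23.0000 10.0000] = [62.0000 23.0000; 23.0000 11.0000]
BᵀPA = [3.2500 3.0000; 2.0000 6.0000]
K = S⁻¹·BᵀPA = [-0.0670 -0.6863; 0.3219 1.9804]
A−BK = [-0.1242 -0.7843; 0.2990 1.9412]
AᵀP(A−BK) = [0.1989 1.2696; 1.2696 8.1765]
P' = Q + AᵀP(A−BK) = [2.1989 4.2696; 4.2696 17.1765]
tr(P') = 19.3754


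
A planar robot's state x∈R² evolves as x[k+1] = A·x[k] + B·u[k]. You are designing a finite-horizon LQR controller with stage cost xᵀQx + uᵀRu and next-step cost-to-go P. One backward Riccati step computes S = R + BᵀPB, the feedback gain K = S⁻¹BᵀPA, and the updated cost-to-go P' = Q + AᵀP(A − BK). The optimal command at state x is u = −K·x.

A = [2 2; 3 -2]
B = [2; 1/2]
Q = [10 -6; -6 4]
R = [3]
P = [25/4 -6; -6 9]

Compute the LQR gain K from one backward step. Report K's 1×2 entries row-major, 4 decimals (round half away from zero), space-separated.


-0.1918 1.8630

BᵀP = [9.5000 -7.5000]
S = R + BᵀPB = [3] + [15.2500] = [18.2500]
BᵀPA = [-3.5000 34.0000]
K = S⁻¹·BᵀPA = [-0.1918 1.8630]
A−BK = [2.3836 -1.7260; 3.0959 -2.9315]
AᵀP(A−BK) = [33.3288 -34.4795; -34.4795 45.6575]
P' = Q + AᵀP(A−BK) = [43.3288 -40.4795; -40.4795 49.6575]
tr(P') = 92.9863


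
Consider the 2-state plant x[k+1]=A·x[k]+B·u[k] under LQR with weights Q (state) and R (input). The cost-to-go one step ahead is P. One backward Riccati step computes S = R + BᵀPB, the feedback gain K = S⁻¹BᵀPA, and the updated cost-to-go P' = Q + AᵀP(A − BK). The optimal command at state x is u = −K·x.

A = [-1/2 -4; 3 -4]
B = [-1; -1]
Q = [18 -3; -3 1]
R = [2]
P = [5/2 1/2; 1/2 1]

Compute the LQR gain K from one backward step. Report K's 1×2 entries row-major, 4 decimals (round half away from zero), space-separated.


BᵀP = [-3.0000 -1.5000]
S = R + BᵀPB = [2] + [4.5000] = [6.5000]
BᵀPA = [-3.0000 18.0000]
K = S⁻¹·BᵀPA = [-0.4615 2.7692]
A−BK = [-0.9615 -1.2308; 2.5385 -1.2308]
AᵀP(A−BK) = [6.7404 -3.6923; -3.6923 22.1538]
P' = Q + AᵀP(A−BK) = [24.7404 -6.6923; -6.6923 23.1538]
tr(P') = 47.8942

-0.4615 2.7692


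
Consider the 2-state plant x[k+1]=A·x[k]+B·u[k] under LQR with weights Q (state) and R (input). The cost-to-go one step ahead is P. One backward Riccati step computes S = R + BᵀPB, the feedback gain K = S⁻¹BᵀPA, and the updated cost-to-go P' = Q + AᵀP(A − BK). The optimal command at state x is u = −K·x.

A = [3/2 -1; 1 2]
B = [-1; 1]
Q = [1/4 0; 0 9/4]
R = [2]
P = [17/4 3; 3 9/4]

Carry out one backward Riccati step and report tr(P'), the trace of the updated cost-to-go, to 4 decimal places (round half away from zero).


BᵀP = [-1.2500 -0.7500]
S = R + BᵀPB = [2] + [0.5000] = [2.5000]
BᵀPA = [-2.6250 -0.2500]
K = S⁻¹·BᵀPA = [-1.0500 -0.1000]
A−BK = [0.4500 -1.1000; 2.0500 2.1000]
AᵀP(A−BK) = [18.0563 3.8625; 3.8625 1.2250]
P' = Q + AᵀP(A−BK) = [18.3063 3.8625; 3.8625 3.4750]
tr(P') = 21.7813

21.7813


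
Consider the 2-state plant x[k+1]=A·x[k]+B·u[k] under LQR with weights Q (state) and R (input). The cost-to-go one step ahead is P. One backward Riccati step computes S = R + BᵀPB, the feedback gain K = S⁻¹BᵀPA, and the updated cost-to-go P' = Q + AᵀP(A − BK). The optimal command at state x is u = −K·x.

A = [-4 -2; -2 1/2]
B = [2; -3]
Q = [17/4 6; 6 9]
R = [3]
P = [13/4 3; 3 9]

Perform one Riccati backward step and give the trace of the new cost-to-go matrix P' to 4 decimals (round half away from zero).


113.6762

BᵀP = [-2.5000 -21.0000]
S = R + BᵀPB = [3] + [58.0000] = [61.0000]
BᵀPA = [52.0000 -5.5000]
K = S⁻¹·BᵀPA = [0.8525 -0.0902]
A−BK = [-5.7049 -1.8197; 0.5574 0.2295]
AᵀP(A−BK) = [91.6721 27.6885; 27.6885 8.7541]
P' = Q + AᵀP(A−BK) = [95.9221 33.6885; 33.6885 17.7541]
tr(P') = 113.6762


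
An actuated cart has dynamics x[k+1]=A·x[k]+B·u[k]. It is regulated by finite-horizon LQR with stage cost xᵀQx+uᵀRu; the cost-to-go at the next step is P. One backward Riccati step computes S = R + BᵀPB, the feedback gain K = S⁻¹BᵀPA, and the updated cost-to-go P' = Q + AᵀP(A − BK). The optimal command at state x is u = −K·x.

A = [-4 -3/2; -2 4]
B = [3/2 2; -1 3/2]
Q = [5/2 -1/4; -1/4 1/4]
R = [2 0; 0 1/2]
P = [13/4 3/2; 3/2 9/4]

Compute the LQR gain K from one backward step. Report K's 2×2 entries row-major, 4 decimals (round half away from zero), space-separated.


BᵀP = [3.3750 0.0000; 8.7500 6.3750]
S = R + BᵀPB = [2 0; 0 1/2] + [5.0625 6.7500; 6.7500 27.0625] = [7.0625 6.7500; 6.7500 27.5625]
BᵀPA = [-13.5000 -5.0625; -47.7500 12.3750]
K = S⁻¹·BᵀPA = [-0.3339 -1.4961; -1.6507 0.8154]
A−BK = [-0.1979 -0.8866; 0.1421 1.2808]
AᵀP(A−BK) = [1.6736 0.7366; 0.7366 7.6482]
P' = Q + AᵀP(A−BK) = [4.1736 0.4866; 0.4866 7.8982]
tr(P') = 12.0718

-0.3339 -1.4961 -1.6507 0.8154


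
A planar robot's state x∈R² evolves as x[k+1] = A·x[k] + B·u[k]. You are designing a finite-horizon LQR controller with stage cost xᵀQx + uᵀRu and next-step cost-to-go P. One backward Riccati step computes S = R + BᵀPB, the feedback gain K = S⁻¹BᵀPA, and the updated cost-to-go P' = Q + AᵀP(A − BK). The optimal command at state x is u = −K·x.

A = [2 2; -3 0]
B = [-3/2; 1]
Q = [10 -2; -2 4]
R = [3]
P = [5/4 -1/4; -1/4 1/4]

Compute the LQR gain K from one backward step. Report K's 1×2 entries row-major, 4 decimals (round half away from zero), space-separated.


BᵀP = [-2.1250 0.6250]
S = R + BᵀPB = [3] + [3.8125] = [6.8125]
BᵀPA = [-6.1250 -4.2500]
K = S⁻¹·BᵀPA = [-0.8991 -0.6239]
A−BK = [0.6514 1.0642; -2.1009 0.6239]
AᵀP(A−BK) = [4.7431 2.6789; 2.6789 2.3486]
P' = Q + AᵀP(A−BK) = [14.7431 0.6789; 0.6789 6.3486]
tr(P') = 21.0917

-0.8991 -0.6239


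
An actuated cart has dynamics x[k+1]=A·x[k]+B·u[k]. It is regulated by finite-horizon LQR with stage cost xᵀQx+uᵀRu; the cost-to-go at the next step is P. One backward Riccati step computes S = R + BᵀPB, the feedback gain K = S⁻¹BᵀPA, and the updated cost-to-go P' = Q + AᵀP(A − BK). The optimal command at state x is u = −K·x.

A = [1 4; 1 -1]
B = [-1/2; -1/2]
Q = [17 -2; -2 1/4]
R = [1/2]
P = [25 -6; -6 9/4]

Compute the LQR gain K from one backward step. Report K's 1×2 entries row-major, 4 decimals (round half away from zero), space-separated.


BᵀP = [-9.5000 1.8750]
S = R + BᵀPB = [1/2] + [3.8125] = [4.3125]
BᵀPA = [-7.6250 -39.8750]
K = S⁻¹·BᵀPA = [-1.7681 -9.2464]
A−BK = [0.1159 -0.6232; 0.1159 -5.6232]
AᵀP(A−BK) = [1.7681 9.2464; 9.2464 81.5507]
P' = Q + AᵀP(A−BK) = [18.7681 7.2464; 7.2464 81.8007]
tr(P') = 100.5688

-1.7681 -9.2464


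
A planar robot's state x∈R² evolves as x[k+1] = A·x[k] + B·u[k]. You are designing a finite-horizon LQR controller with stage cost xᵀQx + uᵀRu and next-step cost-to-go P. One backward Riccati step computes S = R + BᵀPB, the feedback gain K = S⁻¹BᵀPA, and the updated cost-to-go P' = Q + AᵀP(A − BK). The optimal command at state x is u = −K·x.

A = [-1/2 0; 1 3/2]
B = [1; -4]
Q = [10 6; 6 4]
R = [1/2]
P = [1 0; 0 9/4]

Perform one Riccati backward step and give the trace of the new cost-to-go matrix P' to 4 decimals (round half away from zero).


14.2958

BᵀP = [1.0000 -9.0000]
S = R + BᵀPB = [1/2] + [37.0000] = [37.5000]
BᵀPA = [-9.5000 -13.5000]
K = S⁻¹·BᵀPA = [-0.2533 -0.3600]
A−BK = [-0.2467 0.3600; -0.0133 0.0600]
AᵀP(A−BK) = [0.0933 -0.0450; -0.0450 0.2025]
P' = Q + AᵀP(A−BK) = [10.0933 5.9550; 5.9550 4.2025]
tr(P') = 14.2958


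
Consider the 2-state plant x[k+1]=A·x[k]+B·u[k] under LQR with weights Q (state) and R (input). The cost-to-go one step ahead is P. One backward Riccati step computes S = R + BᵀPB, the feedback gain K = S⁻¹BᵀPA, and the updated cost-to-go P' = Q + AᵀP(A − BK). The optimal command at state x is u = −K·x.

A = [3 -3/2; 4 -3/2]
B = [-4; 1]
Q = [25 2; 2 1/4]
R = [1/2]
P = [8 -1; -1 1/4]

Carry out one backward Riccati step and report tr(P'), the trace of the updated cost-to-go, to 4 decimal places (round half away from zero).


28.5427

BᵀP = [-33.0000 4.2500]
S = R + BᵀPB = [1/2] + [136.2500] = [136.7500]
BᵀPA = [-82.0000 43.1250]
K = S⁻¹·BᵀPA = [-0.5996 0.3154]
A−BK = [0.6015 -0.2386; 4.5996 -1.8154]
AᵀP(A−BK) = [2.8300 -1.1408; -1.1408 0.4628]
P' = Q + AᵀP(A−BK) = [27.8300 0.8592; 0.8592 0.7128]
tr(P') = 28.5427


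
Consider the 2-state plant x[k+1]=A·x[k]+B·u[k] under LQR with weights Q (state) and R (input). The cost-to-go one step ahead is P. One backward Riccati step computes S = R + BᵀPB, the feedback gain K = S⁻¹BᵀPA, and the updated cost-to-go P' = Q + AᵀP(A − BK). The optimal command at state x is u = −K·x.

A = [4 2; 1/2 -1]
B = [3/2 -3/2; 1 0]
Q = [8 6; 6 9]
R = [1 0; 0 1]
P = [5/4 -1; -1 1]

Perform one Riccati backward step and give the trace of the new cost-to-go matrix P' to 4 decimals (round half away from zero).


BᵀP = [0.8750 -0.5000; -1.8750 1.5000]
S = R + BᵀPB = [1 0; 0 1] + [0.8125 -1.3125; -1.3125 2.8125] = [1.8125 -1.3125; -1.3125 3.8125]
BᵀPA = [3.2500 2.2500; -6.7500 -5.2500]
K = S⁻¹·BᵀPA = [0.6807 0.3253; -1.5361 -1.2651]
A−BK = [0.6747 -0.3855; -0.1807 -1.3253]
AᵀP(A−BK) = [3.6687 2.9036; 2.9036 2.6265]
P' = Q + AᵀP(A−BK) = [11.6687 8.9036; 8.9036 11.6265]
tr(P') = 23.2952

23.2952


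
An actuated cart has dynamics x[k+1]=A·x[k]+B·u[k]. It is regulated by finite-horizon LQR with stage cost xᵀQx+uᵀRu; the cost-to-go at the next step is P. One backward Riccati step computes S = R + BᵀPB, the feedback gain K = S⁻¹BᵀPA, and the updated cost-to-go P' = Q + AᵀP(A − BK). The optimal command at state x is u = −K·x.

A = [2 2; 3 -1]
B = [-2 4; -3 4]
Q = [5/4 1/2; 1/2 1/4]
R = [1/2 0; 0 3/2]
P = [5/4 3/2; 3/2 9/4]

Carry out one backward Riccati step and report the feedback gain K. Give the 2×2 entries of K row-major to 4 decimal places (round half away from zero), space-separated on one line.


BᵀP = [-7.0000 -9.7500; 11.0000 15.0000]
S = R + BᵀPB = [1/2 0; 0 3/2] + [43.2500 -67.0000; -67.0000 104.0000] = [43.7500 -67.0000; -67.0000 105.5000]
BᵀPA = [-43.2500 -4.2500; 67.0000 7.0000]
K = S⁻¹·BᵀPA = [-0.5834 0.1629; 0.2646 0.1698]
A−BK = [-0.2251 1.6466; 0.1915 -1.1905]
AᵀP(A−BK) = [0.2917 -0.0814; -0.0814 0.7537]
P' = Q + AᵀP(A−BK) = [1.5417 0.4186; 0.4186 1.0037]
tr(P') = 2.5454

-0.5834 0.1629 0.2646 0.1698


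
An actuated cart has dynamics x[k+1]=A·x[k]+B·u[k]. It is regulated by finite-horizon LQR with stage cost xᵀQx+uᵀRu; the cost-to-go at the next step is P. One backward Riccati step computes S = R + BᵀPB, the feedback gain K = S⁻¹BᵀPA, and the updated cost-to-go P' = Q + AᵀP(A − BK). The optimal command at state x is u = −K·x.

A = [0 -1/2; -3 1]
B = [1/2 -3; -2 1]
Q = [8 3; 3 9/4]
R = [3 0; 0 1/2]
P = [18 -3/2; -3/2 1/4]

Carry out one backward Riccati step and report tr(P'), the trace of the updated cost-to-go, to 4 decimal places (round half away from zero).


11.2788

BᵀP = [12.0000 -1.2500; -55.5000 4.7500]
S = R + BᵀPB = [3 0; 0 1/2] + [8.5000 -37.2500; -37.2500 171.2500] = [11.5000 -37.2500; -37.2500 171.7500]
BᵀPA = [3.7500 -7.2500; -14.2500 32.5000]
K = S⁻¹·BᵀPA = [0.1927 -0.0588; -0.0412 0.1765]
A−BK = [-0.2199 0.0588; -2.5733 0.7059]
AᵀP(A−BK) = [0.9406 -0.2647; -0.2647 0.0882]
P' = Q + AᵀP(A−BK) = [8.9406 2.7353; 2.7353 2.3382]
tr(P') = 11.2788


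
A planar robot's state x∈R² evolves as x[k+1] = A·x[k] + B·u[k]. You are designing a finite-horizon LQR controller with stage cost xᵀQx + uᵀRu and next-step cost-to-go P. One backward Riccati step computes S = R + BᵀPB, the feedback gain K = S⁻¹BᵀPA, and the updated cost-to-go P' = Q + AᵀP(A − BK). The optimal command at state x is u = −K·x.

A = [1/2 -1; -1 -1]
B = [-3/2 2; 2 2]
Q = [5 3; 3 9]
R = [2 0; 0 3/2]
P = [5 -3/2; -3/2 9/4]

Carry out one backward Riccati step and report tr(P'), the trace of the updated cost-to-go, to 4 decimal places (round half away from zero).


14.6869

BᵀP = [-10.5000 6.7500; 7.0000 1.5000]
S = R + BᵀPB = [2 0; 0 3/2] + [29.2500 -7.5000; -7.5000 17.0000] = [31.2500 -7.5000; -7.5000 18.5000]
BᵀPA = [-12.0000 3.7500; 2.0000 -8.5000]
K = S⁻¹·BᵀPA = [-0.3966 0.0108; -0.0527 -0.4551]
A−BK = [0.0104 -0.0737; -0.1013 -0.1114]
AᵀP(A−BK) = [0.3456 0.0395; 0.0395 0.3413]
P' = Q + AᵀP(A−BK) = [5.3456 3.0395; 3.0395 9.3413]
tr(P') = 14.6869


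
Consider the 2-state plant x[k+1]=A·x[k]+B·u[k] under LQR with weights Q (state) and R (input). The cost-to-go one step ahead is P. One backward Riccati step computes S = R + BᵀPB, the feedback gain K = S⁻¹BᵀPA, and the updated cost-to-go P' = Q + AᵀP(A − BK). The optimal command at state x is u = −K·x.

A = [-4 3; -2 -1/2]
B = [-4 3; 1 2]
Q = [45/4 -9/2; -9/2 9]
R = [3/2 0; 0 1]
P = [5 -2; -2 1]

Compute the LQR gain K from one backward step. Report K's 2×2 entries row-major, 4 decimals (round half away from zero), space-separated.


BᵀP = [-22.0000 9.0000; 11.0000 -4.0000]
S = R + BᵀPB = [3/2 0; 0 1] + [97.0000 -48.0000; -48.0000 25.0000] = [98.5000 -48.0000; -48.0000 26.0000]
BᵀPA = [70.0000 -70.5000; -36.0000 35.0000]
K = S⁻¹·BᵀPA = [0.3580 -0.5953; -0.7237 0.2471]
A−BK = [-0.3969 -0.1226; -0.9105 -0.3988]
AᵀP(A−BK) = [0.8872 -0.4319; -0.4319 0.6313]
P' = Q + AᵀP(A−BK) = [12.1372 -4.9319; -4.9319 9.6313]
tr(P') = 21.7685

0.3580 -0.5953 -0.7237 0.2471


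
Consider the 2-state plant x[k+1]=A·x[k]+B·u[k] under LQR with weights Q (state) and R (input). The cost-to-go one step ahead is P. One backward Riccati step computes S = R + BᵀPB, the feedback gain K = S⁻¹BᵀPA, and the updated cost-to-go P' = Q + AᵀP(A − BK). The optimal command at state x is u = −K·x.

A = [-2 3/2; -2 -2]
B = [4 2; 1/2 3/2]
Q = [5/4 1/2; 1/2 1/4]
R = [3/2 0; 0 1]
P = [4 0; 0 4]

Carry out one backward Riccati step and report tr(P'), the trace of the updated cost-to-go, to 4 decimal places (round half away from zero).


7.5635

BᵀP = [16.0000 2.0000; 8.0000 6.0000]
S = R + BᵀPB = [3/2 0; 0 1] + [65.0000 35.0000; 35.0000 25.0000] = [66.5000 35.0000; 35.0000 26.0000]
BᵀPA = [-36.0000 20.0000; -28.0000 0.0000]
K = S⁻¹·BᵀPA = [0.0873 1.0317; -1.1944 -1.3889]
A−BK = [0.0397 0.1508; -0.2520 -0.4325]
AᵀP(A−BK) = [1.6984 2.2540; 2.2540 4.3651]
P' = Q + AᵀP(A−BK) = [2.9484 2.7540; 2.7540 4.6151]
tr(P') = 7.5635
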